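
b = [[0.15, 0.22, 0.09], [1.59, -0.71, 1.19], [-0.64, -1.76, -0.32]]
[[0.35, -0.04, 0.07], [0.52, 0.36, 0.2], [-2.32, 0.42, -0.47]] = b@[[0.46, -0.39, 0.03], [1.07, -0.22, 0.21], [0.46, 0.69, 0.25]]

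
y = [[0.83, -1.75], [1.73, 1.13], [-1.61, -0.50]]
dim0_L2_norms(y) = [2.5, 2.14]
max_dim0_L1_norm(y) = 4.17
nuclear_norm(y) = 4.61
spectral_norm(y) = 2.64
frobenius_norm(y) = 3.30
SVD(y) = [[0.04,0.98], [-0.78,-0.08], [0.63,-0.17]] @ diag([2.6432670201108115, 1.9688675578602313]) @ [[-0.88, -0.48], [0.48, -0.88]]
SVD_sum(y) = [[-0.10, -0.05],[1.81, 0.99],[-1.45, -0.79]] + [[0.93, -1.70],[-0.08, 0.14],[-0.16, 0.29]]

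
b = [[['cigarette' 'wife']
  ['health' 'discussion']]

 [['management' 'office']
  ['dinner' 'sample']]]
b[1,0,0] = 'management'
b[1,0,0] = 'management'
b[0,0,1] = 'wife'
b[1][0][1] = 'office'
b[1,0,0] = 'management'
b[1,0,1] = 'office'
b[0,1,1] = 'discussion'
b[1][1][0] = 'dinner'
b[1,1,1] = 'sample'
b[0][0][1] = 'wife'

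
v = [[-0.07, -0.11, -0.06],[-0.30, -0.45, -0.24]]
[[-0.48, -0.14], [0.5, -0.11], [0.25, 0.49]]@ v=[[0.08, 0.12, 0.06], [-0.0, -0.01, -0.0], [-0.16, -0.25, -0.13]]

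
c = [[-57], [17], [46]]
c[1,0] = 17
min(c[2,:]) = 46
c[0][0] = -57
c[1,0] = 17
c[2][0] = 46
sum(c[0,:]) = -57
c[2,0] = 46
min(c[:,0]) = -57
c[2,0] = 46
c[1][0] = 17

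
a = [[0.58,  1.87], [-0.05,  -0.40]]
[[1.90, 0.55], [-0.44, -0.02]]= a@[[-0.44, 1.37], [1.15, -0.13]]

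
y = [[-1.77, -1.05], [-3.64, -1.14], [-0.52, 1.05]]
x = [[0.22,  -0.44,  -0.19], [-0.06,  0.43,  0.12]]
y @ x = [[-0.33, 0.33, 0.21], [-0.73, 1.11, 0.55], [-0.18, 0.68, 0.22]]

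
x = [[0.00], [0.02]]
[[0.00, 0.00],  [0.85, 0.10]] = x @ [[42.26, 4.87]]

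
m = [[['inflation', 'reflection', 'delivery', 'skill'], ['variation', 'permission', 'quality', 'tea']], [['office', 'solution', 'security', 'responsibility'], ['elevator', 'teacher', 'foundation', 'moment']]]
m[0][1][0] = 'variation'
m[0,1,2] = 'quality'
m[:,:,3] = [['skill', 'tea'], ['responsibility', 'moment']]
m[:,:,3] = [['skill', 'tea'], ['responsibility', 'moment']]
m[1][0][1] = 'solution'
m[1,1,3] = 'moment'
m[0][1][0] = 'variation'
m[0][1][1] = 'permission'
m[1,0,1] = 'solution'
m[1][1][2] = 'foundation'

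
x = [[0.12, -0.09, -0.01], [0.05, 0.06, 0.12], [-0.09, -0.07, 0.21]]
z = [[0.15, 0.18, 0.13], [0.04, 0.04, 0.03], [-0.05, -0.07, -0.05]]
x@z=[[0.01, 0.02, 0.01],  [0.00, 0.0, 0.00],  [-0.03, -0.03, -0.02]]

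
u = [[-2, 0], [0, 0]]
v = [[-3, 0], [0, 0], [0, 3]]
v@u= [[6, 0], [0, 0], [0, 0]]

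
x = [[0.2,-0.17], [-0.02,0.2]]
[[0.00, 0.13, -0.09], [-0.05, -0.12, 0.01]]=x@ [[-0.22, 0.17, -0.41], [-0.26, -0.57, 0.02]]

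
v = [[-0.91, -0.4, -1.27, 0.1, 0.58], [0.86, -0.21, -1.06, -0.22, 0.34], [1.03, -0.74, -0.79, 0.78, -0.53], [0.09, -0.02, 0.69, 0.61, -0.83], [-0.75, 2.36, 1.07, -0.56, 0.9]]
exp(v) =[[0.13, 0.9, -0.36, -0.53, 1.01], [0.09, 2.24, -0.89, -1.15, 1.55], [0.36, -1.59, 0.61, 1.29, -1.27], [0.36, -2.13, 0.5, 2.82, -2.37], [0.11, 4.04, -0.13, -1.63, 3.60]]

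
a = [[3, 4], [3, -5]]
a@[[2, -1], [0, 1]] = [[6, 1], [6, -8]]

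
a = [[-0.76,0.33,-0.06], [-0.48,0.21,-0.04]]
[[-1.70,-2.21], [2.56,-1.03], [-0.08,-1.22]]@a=[[2.35, -1.03, 0.19],[-1.45, 0.63, -0.11],[0.65, -0.28, 0.05]]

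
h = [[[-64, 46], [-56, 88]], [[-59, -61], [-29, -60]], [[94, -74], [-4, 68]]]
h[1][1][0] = -29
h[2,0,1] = -74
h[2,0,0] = 94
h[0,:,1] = [46, 88]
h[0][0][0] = -64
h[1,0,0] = -59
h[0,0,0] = -64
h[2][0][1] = -74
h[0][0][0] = -64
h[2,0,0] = 94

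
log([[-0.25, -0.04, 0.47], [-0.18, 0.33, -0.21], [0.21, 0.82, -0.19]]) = [[(-0.57+1.99j),(1.01+1.58j),(0.07-1.62j)], [-0.40+0.09j,(-0.43+0.07j),-0.59-0.07j], [(-0.39-1.32j),(1.38-1.05j),(-1.07+1.08j)]]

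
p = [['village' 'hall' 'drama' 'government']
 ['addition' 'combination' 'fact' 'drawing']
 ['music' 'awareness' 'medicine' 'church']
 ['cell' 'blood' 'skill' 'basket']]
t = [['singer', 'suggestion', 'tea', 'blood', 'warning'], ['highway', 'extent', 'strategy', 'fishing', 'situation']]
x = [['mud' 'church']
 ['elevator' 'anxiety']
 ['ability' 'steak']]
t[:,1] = ['suggestion', 'extent']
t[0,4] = 'warning'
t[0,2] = 'tea'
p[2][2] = 'medicine'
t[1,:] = ['highway', 'extent', 'strategy', 'fishing', 'situation']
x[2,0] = 'ability'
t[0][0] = 'singer'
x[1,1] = 'anxiety'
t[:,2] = ['tea', 'strategy']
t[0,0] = 'singer'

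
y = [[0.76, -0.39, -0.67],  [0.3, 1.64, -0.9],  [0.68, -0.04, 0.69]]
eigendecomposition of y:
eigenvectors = [[(0.69+0j), 0.69-0.00j, 0.24+0.00j], [0.14-0.42j, 0.14+0.42j, -0.95+0.00j], [0.01-0.58j, 0.01+0.58j, 0.19+0.00j]]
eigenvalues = [(0.67+0.8j), (0.67-0.8j), (1.75+0j)]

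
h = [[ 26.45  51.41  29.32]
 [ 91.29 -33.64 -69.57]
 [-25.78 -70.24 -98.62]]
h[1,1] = -33.64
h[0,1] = 51.41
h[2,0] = -25.78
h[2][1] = -70.24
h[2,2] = -98.62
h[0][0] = 26.45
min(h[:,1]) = -70.24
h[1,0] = 91.29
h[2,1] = -70.24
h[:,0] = [26.45, 91.29, -25.78]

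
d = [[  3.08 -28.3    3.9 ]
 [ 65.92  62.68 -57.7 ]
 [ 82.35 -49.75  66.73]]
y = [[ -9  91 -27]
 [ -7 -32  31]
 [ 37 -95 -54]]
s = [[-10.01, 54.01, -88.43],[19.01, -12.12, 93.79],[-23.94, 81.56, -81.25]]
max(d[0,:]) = 3.9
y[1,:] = [-7, -32, 31]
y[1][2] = 31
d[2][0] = 82.35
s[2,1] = 81.56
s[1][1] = -12.12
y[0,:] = [-9, 91, -27]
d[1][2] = -57.7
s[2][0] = -23.94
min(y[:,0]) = -9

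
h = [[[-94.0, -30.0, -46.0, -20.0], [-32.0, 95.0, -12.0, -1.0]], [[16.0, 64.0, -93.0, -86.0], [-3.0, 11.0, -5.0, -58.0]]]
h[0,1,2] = -12.0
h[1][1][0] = -3.0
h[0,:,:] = [[-94.0, -30.0, -46.0, -20.0], [-32.0, 95.0, -12.0, -1.0]]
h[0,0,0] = -94.0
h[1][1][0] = -3.0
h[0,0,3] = -20.0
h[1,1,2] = -5.0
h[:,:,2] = [[-46.0, -12.0], [-93.0, -5.0]]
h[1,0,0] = 16.0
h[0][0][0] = -94.0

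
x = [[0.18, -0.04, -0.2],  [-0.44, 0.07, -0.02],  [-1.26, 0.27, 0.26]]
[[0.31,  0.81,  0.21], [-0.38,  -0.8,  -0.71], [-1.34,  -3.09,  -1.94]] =x @ [[0.87, 1.69, 1.53], [-0.22, -1.38, -0.42], [-0.72, -2.26, 0.4]]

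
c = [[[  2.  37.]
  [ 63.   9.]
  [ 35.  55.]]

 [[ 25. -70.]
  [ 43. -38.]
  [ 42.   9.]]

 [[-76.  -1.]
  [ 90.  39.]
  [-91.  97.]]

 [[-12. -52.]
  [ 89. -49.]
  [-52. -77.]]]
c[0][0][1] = 37.0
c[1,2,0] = 42.0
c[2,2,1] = 97.0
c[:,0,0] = [2.0, 25.0, -76.0, -12.0]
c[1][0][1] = -70.0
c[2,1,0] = 90.0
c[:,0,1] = [37.0, -70.0, -1.0, -52.0]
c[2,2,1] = 97.0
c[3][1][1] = -49.0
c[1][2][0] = 42.0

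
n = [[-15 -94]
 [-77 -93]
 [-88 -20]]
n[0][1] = -94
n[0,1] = -94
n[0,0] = -15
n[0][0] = -15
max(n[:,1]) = -20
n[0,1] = -94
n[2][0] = -88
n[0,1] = -94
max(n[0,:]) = -15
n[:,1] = [-94, -93, -20]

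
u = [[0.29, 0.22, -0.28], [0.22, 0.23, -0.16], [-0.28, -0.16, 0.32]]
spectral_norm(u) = 0.73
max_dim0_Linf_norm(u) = 0.32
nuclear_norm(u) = 0.84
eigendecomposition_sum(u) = [[0.29, 0.22, -0.28], [0.22, 0.16, -0.21], [-0.28, -0.21, 0.28]] + [[0.0, -0.00, 0.0], [-0.00, 0.00, -0.00], [0.0, -0.00, 0.00]] + [[0.00, 0.00, 0.00],[0.0, 0.07, 0.05],[0.00, 0.05, 0.04]]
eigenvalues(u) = [0.73, 0.0, 0.11]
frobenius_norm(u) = 0.74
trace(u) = 0.84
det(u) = 0.00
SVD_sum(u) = [[0.29, 0.22, -0.28], [0.22, 0.16, -0.21], [-0.28, -0.21, 0.28]] + [[0.0,0.0,0.00],[0.0,0.07,0.05],[0.00,0.05,0.04]] + [[0.0, -0.00, 0.0], [-0.0, 0.00, -0.0], [0.00, -0.0, 0.00]]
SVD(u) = [[-0.63,-0.03,0.78],[-0.47,-0.78,-0.42],[0.62,-0.63,0.47]] @ diag([0.7296021775016807, 0.10898935175033578, 0.0014084707479836657]) @ [[-0.63, -0.47, 0.62], [-0.03, -0.78, -0.63], [0.78, -0.42, 0.47]]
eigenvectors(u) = [[0.63, 0.78, 0.03], [0.47, -0.42, 0.78], [-0.62, 0.47, 0.63]]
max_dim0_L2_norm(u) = 0.46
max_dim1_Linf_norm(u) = 0.32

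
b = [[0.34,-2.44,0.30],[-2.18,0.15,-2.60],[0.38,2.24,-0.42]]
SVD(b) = [[-0.52,0.50,-0.69], [0.74,0.67,-0.08], [0.42,-0.55,-0.72]] @ diag([3.6343896579215382, 3.101166421917789, 0.45439920550391394]) @ [[-0.45, 0.64, -0.62],[-0.48, -0.76, -0.44],[-0.75, 0.1, 0.65]]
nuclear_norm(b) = 7.19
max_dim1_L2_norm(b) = 3.4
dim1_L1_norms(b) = [3.08, 4.93, 3.04]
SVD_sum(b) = [[0.86, -1.22, 1.18], [-1.21, 1.73, -1.68], [-0.69, 0.98, -0.95]] + [[-0.75, -1.19, -0.68], [-1.00, -1.57, -0.9], [0.82, 1.3, 0.74]] + [[0.24, -0.03, -0.2], [0.03, -0.00, -0.02], [0.25, -0.03, -0.21]]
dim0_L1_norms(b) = [2.9, 4.83, 3.32]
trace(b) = 0.07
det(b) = 5.12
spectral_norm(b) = 3.63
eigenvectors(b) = [[(0.79+0j), 0.53-0.22j, (0.53+0.22j)],[-0.49+0.00j, (0.03-0.44j), 0.03+0.44j],[-0.37+0.00j, (-0.69+0j), (-0.69-0j)]]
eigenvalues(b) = [(1.7+0j), (-0.82+1.53j), (-0.82-1.53j)]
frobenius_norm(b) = 4.80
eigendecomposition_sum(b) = [[1.79+0.00j,(-0.88+0j),1.33-0.00j], [-1.10+0.00j,0.54+0.00j,(-0.82+0j)], [(-0.84+0j),(0.42+0j),-0.63+0.00j]] + [[-0.72-0.43j, -0.78+0.10j, -0.52-1.05j], [-0.54+0.35j, (-0.2+0.56j), -0.89+0.00j], [(0.61+0.81j), (0.91+0.25j), (0.1+1.4j)]] + [[-0.72+0.43j, (-0.78-0.1j), (-0.52+1.05j)], [-0.54-0.35j, (-0.2-0.56j), -0.89-0.00j], [0.61-0.81j, 0.91-0.25j, 0.10-1.40j]]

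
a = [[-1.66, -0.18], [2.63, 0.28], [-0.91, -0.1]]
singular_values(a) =[3.26, 0.0]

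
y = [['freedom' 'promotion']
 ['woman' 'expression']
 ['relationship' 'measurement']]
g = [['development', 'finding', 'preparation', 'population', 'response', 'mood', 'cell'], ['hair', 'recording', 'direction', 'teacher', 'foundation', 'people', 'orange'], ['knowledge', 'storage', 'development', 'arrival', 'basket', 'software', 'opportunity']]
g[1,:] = ['hair', 'recording', 'direction', 'teacher', 'foundation', 'people', 'orange']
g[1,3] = 'teacher'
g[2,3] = 'arrival'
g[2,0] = 'knowledge'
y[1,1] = 'expression'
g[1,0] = 'hair'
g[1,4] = 'foundation'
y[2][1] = 'measurement'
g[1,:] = ['hair', 'recording', 'direction', 'teacher', 'foundation', 'people', 'orange']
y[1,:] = ['woman', 'expression']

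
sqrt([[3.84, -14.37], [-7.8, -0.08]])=[[(2.1+1.22j), (-2.37+1.99j)], [-1.29+1.08j, (1.45+1.76j)]]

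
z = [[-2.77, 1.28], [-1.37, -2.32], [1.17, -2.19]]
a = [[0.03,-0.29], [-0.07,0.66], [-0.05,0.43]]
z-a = [[-2.8, 1.57], [-1.3, -2.98], [1.22, -2.62]]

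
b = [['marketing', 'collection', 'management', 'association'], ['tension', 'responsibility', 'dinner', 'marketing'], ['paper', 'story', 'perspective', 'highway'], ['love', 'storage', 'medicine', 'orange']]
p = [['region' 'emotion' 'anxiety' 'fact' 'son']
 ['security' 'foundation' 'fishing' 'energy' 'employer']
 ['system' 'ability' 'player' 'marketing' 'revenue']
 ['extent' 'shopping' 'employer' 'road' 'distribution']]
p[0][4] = 'son'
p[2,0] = 'system'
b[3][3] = 'orange'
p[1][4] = 'employer'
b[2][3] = 'highway'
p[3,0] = 'extent'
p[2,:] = ['system', 'ability', 'player', 'marketing', 'revenue']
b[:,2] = ['management', 'dinner', 'perspective', 'medicine']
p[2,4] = 'revenue'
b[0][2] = 'management'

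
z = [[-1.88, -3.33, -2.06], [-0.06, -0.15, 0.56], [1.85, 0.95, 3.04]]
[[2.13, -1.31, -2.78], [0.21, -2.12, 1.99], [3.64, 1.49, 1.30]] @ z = [[-9.07, -9.54, -13.57], [3.41, 1.51, 4.43], [-4.53, -11.11, -2.71]]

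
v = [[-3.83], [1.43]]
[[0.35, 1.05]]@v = [[0.16]]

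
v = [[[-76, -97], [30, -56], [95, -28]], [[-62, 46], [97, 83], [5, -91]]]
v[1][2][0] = 5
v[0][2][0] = 95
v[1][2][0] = 5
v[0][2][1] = -28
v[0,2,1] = -28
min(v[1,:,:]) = -91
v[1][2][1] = -91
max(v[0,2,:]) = 95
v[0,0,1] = -97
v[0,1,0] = 30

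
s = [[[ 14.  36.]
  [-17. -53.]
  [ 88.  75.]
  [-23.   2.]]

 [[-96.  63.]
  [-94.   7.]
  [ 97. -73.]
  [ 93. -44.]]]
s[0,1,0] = -17.0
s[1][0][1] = 63.0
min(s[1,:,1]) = -73.0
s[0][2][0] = 88.0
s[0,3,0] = -23.0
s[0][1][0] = -17.0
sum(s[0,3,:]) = -21.0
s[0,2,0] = 88.0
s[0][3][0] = -23.0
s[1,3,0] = 93.0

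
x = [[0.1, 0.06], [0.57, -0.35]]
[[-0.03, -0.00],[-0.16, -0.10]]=x @ [[-0.31, -0.09], [-0.06, 0.14]]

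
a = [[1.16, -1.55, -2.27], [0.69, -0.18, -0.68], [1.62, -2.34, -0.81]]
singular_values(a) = [4.11, 1.26, 0.42]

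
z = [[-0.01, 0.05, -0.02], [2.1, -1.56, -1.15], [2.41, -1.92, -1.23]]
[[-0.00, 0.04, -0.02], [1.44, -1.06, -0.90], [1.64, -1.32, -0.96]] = z @ [[0.72,0.06,-0.02], [0.06,0.78,-0.03], [-0.02,-0.03,0.79]]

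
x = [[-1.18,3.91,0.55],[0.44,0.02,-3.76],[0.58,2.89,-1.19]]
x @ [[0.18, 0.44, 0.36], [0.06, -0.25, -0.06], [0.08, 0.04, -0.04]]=[[0.07, -1.47, -0.68],[-0.22, 0.04, 0.31],[0.18, -0.51, 0.08]]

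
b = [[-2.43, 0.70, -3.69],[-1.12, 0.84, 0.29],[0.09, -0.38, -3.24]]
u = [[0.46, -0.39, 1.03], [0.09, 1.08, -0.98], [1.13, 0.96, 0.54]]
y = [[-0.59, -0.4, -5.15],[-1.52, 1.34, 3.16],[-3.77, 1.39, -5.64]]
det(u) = -0.02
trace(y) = -4.89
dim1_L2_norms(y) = [5.2, 3.75, 6.92]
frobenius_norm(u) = 2.46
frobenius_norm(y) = 9.44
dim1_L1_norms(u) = [1.88, 2.15, 2.63]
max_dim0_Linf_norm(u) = 1.13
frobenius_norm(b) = 5.72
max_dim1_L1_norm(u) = 2.63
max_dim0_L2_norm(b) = 4.92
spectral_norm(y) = 8.66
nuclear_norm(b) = 7.70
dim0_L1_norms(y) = [5.88, 3.13, 13.95]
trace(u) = 2.08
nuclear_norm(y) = 12.41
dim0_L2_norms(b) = [2.68, 1.16, 4.92]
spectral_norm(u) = 1.79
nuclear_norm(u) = 3.48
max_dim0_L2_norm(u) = 1.52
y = u @ b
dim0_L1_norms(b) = [3.64, 1.92, 7.22]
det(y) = 0.11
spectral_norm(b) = 5.27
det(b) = 2.53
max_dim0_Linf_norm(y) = 5.64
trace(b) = -4.83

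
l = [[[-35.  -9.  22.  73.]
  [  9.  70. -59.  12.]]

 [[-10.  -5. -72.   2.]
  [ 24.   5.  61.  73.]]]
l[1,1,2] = 61.0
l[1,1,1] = 5.0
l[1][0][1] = -5.0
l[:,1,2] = [-59.0, 61.0]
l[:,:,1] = [[-9.0, 70.0], [-5.0, 5.0]]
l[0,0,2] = 22.0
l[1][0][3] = 2.0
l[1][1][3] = 73.0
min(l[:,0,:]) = -72.0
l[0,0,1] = -9.0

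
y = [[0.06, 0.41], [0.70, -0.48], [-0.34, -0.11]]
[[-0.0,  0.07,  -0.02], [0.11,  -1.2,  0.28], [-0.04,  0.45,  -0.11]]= y@[[0.13, -1.46, 0.34],[-0.03, 0.38, -0.09]]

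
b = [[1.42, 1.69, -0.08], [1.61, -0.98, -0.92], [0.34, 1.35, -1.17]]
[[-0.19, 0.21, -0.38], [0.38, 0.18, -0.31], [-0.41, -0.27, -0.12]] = b @[[0.16, 0.22, -0.22], [-0.24, -0.05, -0.04], [0.12, 0.24, -0.01]]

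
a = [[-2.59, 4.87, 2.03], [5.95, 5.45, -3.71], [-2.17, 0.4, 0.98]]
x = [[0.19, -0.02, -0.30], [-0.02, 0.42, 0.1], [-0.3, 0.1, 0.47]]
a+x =[[-2.40, 4.85, 1.73], [5.93, 5.87, -3.61], [-2.47, 0.5, 1.45]]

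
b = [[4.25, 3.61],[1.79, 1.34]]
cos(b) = [[0.88, -0.09], [-0.04, 0.95]]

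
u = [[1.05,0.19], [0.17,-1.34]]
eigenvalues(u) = [1.06, -1.35]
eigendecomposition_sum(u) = [[1.06, 0.08], [0.07, 0.01]] + [[-0.01,0.11], [0.10,-1.35]]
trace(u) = -0.29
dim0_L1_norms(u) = [1.22, 1.53]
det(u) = -1.44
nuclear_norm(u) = 2.42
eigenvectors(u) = [[1.00, -0.08], [0.07, 1.00]]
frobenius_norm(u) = 1.72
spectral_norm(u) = 1.35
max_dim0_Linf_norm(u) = 1.34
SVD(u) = [[-0.11, 0.99], [0.99, 0.11]] @ diag([1.3538248693516484, 1.0631360322766756]) @ [[0.04, -1.00], [1.00, 0.04]]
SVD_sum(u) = [[-0.01, 0.15],[0.05, -1.34]] + [[1.06, 0.04],[0.12, 0.0]]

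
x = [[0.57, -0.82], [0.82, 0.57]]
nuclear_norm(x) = 2.00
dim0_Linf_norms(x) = [0.82, 0.82]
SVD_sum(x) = [[0.0,-0.82], [0.00,0.57]] + [[0.57, 0.0],[0.82, 0.00]]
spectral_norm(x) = 1.00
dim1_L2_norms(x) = [1.0, 1.0]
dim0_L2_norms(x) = [1.0, 1.0]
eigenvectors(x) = [[(0.71+0j), (0.71-0j)], [0.00-0.71j, 0.71j]]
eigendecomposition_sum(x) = [[(0.28+0.41j), (-0.41+0.28j)], [(0.41-0.28j), 0.28+0.41j]] + [[(0.28-0.41j), -0.41-0.28j], [0.41+0.28j, (0.28-0.41j)]]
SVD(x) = [[-0.82, -0.57], [0.57, -0.82]] @ diag([0.9986490875177326, 0.9986490875177325]) @ [[0.0, 1.0], [-1.00, -0.00]]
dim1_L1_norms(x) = [1.39, 1.39]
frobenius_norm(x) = 1.41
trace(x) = 1.14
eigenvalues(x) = [(0.57+0.82j), (0.57-0.82j)]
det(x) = 1.00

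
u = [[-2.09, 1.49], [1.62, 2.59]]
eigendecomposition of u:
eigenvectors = [[-0.95, -0.28],[0.3, -0.96]]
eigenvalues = [-2.56, 3.06]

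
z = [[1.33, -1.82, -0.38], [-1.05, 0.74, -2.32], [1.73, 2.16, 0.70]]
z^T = [[1.33, -1.05, 1.73], [-1.82, 0.74, 2.16], [-0.38, -2.32, 0.70]]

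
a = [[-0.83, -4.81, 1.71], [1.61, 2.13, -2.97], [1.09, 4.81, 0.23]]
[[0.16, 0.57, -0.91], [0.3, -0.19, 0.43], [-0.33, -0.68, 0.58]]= a @ [[0.12,-0.04,-0.23],[-0.09,-0.13,0.18],[-0.10,-0.05,-0.14]]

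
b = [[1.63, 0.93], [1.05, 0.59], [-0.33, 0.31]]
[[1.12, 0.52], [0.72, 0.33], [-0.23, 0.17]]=b @ [[0.69, -0.0], [-0.0, 0.56]]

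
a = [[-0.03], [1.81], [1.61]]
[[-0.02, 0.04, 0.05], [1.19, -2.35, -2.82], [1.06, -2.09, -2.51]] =a@ [[0.66, -1.3, -1.56]]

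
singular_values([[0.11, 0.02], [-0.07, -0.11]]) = [0.16, 0.07]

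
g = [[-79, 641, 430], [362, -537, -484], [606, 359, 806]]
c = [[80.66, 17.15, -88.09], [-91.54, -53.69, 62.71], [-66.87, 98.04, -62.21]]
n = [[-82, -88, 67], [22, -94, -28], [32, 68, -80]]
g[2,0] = 606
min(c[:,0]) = -91.54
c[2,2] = -62.21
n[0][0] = -82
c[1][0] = -91.54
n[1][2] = -28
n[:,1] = [-88, -94, 68]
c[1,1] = -53.69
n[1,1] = -94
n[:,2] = [67, -28, -80]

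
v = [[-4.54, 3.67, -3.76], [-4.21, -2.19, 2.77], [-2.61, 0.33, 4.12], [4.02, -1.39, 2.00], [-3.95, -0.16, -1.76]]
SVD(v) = [[-0.70, -0.32, -0.37],[-0.22, 0.71, 0.39],[-0.09, 0.63, -0.68],[0.51, 0.04, -0.04],[-0.44, 0.07, 0.49]] @ diag([9.24695997437365, 7.058137876517533, 2.7930665850280305]) @ [[0.88, -0.3, 0.37], [-0.47, -0.36, 0.81], [-0.10, -0.88, -0.46]]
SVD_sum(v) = [[-5.7, 1.94, -2.41], [-1.77, 0.6, -0.75], [-0.75, 0.26, -0.32], [4.12, -1.4, 1.75], [-3.58, 1.22, -1.52]] + [[1.05, 0.82, -1.82],  [-2.32, -1.82, 4.03],  [-2.06, -1.61, 3.56],  [-0.12, -0.09, 0.2],  [-0.22, -0.17, 0.39]] + [[0.11, 0.91, 0.47], [-0.12, -0.97, -0.51], [0.2, 1.69, 0.88], [0.01, 0.1, 0.05], [-0.14, -1.2, -0.63]]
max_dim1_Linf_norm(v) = 4.54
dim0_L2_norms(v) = [8.77, 4.51, 6.77]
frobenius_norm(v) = 11.96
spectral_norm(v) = 9.25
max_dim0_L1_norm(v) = 19.33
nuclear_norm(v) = 19.10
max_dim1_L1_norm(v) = 11.97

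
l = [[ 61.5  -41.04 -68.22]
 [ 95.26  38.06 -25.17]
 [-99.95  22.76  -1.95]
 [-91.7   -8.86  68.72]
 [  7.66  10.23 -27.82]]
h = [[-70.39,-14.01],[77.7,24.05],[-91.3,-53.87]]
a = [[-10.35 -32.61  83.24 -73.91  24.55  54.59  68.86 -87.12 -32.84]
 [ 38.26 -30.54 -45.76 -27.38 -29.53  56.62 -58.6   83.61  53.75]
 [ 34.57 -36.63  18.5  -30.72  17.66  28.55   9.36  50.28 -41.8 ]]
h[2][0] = -91.3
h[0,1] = -14.01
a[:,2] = [83.24, -45.76, 18.5]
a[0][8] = -32.84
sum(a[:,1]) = -99.78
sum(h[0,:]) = -84.4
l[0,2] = -68.22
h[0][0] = -70.39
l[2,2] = -1.95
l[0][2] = -68.22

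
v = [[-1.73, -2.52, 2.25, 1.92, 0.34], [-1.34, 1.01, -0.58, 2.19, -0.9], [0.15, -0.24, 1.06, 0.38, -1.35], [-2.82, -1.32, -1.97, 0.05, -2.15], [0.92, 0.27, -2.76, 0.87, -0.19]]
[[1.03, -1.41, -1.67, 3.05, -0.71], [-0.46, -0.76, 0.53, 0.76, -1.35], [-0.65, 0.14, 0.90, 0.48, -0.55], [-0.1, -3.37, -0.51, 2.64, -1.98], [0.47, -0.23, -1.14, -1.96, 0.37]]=v @ [[0.03,0.65,-0.06,-0.94,0.48],  [-0.43,0.43,0.79,-0.3,-0.12],  [-0.19,0.33,0.42,0.36,-0.05],  [0.14,-0.00,-0.28,-0.05,-0.11],  [0.45,0.15,-0.56,-0.14,0.41]]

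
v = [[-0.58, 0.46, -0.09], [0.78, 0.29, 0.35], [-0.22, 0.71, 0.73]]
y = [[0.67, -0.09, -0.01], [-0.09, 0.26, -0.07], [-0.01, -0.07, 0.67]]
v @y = [[-0.43, 0.18, -0.09], [0.49, -0.02, 0.21], [-0.22, 0.15, 0.44]]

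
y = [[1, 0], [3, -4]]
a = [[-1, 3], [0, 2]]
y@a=[[-1, 3], [-3, 1]]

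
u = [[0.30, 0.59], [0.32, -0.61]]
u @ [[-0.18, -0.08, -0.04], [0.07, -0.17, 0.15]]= [[-0.01, -0.12, 0.08], [-0.1, 0.08, -0.10]]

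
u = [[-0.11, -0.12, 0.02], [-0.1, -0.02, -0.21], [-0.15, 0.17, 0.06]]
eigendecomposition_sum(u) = [[-0.14+0.00j, -0.06-0.00j, (-0.04+0j)], [-0.10+0.00j, -0.04-0.00j, (-0.03+0j)], [(-0.02+0j), -0.01-0.00j, -0.00+0.00j]] + [[(0.02+0.02j), (-0.03-0.03j), (0.03-0.03j)],[0.00-0.06j, 0.01+0.08j, (-0.09+0.01j)],[-0.07+0.01j, 0.09-0.03j, (0.03+0.1j)]] + [[(0.02-0.02j), -0.03+0.03j, 0.03+0.03j], [0.06j, 0.01-0.08j, (-0.09-0.01j)], [-0.07-0.01j, 0.09+0.03j, (0.03-0.1j)]]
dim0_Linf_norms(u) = [0.15, 0.17, 0.21]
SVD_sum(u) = [[-0.01, -0.04, -0.06], [-0.03, -0.11, -0.16], [0.02, 0.07, 0.10]] + [[-0.01, 0.01, -0.00], [-0.09, 0.06, -0.02], [-0.16, 0.11, -0.04]] + [[-0.08, -0.09, 0.08], [0.03, 0.03, -0.02], [-0.01, -0.01, 0.01]]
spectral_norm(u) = 0.24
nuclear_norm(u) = 0.63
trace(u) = -0.07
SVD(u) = [[-0.28, 0.08, -0.96], [-0.83, 0.49, 0.29], [0.49, 0.87, -0.07]] @ diag([0.24137076373417193, 0.23279968499396783, 0.15473997893592942]) @ [[0.17, 0.55, 0.82], [-0.81, 0.55, -0.21], [0.57, 0.62, -0.54]]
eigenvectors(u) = [[-0.81+0.00j, 0.14+0.26j, 0.14-0.26j],[(-0.58+0j), 0.12-0.62j, (0.12+0.62j)],[(-0.09+0j), (-0.71+0j), -0.71-0.00j]]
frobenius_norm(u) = 0.37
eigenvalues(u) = [(-0.19+0j), (0.06+0.2j), (0.06-0.2j)]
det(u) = -0.01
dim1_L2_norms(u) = [0.16, 0.23, 0.23]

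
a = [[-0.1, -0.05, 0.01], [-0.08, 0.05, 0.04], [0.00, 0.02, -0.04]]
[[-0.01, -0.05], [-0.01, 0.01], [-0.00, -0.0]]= a @ [[0.12,  0.29], [0.02,  0.43], [0.03,  0.33]]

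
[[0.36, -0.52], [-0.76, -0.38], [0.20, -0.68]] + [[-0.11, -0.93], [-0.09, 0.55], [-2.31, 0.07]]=[[0.25, -1.45], [-0.85, 0.17], [-2.11, -0.61]]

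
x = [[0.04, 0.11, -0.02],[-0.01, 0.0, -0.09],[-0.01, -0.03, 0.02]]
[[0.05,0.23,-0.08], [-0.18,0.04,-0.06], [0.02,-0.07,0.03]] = x @ [[0.81, -0.16, -1.1], [0.46, 2.06, -0.16], [1.89, -0.40, 0.76]]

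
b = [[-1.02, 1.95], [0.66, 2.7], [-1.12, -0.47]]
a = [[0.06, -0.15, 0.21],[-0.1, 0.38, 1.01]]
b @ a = [[-0.26, 0.89, 1.76], [-0.23, 0.93, 2.87], [-0.02, -0.01, -0.71]]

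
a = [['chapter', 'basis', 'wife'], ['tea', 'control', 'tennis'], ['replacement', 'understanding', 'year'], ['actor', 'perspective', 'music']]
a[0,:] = ['chapter', 'basis', 'wife']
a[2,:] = ['replacement', 'understanding', 'year']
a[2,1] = 'understanding'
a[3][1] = 'perspective'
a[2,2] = 'year'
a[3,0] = 'actor'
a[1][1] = 'control'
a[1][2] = 'tennis'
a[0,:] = ['chapter', 'basis', 'wife']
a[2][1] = 'understanding'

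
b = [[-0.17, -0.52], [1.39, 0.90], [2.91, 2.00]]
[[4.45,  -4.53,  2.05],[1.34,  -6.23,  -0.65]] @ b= [[-1.09,-2.29], [-10.78,-7.60]]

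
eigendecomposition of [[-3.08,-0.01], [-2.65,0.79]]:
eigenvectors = [[-0.83, 0.00], [-0.56, -1.0]]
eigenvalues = [-3.09, 0.8]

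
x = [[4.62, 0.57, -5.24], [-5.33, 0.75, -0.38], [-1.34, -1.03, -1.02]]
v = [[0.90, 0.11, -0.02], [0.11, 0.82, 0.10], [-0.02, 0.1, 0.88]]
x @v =[[4.33,0.45,-4.65], [-4.71,-0.01,-0.15], [-1.3,-1.09,-0.97]]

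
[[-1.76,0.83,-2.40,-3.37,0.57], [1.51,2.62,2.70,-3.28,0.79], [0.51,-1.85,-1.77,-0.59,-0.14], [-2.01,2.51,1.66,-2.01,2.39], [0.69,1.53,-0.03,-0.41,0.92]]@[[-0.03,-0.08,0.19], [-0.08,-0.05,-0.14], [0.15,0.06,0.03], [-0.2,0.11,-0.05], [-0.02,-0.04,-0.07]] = [[0.29, -0.44, -0.39],[0.79, -0.48, 0.11],[-0.01, -0.11, 0.34],[0.46, -0.18, -0.75],[-0.08, -0.22, -0.13]]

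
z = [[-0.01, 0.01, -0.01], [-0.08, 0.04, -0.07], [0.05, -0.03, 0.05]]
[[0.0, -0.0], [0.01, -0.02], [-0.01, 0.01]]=z @ [[0.07, 0.02], [0.27, 0.03], [-0.04, 0.28]]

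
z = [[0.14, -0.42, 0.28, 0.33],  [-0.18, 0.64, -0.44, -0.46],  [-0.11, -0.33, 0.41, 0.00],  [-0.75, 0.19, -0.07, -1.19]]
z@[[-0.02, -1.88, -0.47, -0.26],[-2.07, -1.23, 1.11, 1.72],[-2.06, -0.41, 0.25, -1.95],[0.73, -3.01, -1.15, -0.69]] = [[0.53, -0.85, -0.84, -1.53], [-0.75, 1.12, 1.21, 2.32], [-0.16, 0.44, -0.21, -1.34], [-1.10, 4.79, 1.91, 1.48]]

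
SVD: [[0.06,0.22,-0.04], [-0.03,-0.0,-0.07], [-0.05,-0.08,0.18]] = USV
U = [[-0.77, 0.62, 0.19],[-0.11, -0.41, 0.91],[0.63, 0.67, 0.38]]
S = [0.28, 0.15, 0.04]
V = [[-0.27, -0.79, 0.55], [0.1, 0.54, 0.83], [-0.96, 0.28, -0.06]]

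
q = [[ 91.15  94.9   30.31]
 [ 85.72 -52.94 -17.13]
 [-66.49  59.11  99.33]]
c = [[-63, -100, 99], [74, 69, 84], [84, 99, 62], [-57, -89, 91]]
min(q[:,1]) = -52.94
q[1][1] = -52.94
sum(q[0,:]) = 216.36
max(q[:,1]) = 94.9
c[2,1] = 99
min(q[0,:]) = 30.31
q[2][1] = 59.11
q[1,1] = -52.94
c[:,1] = [-100, 69, 99, -89]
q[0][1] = 94.9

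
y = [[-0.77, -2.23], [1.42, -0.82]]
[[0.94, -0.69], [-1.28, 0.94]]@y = [[-1.70,  -1.53], [2.32,  2.08]]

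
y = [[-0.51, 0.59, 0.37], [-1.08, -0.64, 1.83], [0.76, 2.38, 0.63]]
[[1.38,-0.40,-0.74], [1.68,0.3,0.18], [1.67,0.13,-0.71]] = y@[[-1.22, 0.78, 0.93], [0.95, -0.33, -0.7], [0.53, 0.51, 0.40]]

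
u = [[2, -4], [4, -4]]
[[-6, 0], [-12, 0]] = u@[[-3, 0], [0, 0]]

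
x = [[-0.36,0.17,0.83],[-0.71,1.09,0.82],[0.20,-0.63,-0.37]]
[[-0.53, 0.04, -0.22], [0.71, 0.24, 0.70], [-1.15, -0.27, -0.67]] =x @ [[3.71,0.76,1.26], [2.76,0.50,1.48], [0.41,0.28,-0.02]]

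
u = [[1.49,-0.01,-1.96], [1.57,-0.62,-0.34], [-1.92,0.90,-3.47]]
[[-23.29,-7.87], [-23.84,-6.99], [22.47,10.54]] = u@ [[-13.14, -6.18], [4.15, -4.02], [1.87, -0.66]]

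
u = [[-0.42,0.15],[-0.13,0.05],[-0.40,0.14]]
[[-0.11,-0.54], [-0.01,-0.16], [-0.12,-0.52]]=u @ [[2.23, 1.66], [5.54, 1.03]]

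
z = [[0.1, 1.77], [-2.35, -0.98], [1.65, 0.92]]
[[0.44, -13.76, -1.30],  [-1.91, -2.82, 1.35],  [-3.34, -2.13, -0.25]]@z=[[30.24, 13.07], [8.66, 0.62], [4.26, -4.05]]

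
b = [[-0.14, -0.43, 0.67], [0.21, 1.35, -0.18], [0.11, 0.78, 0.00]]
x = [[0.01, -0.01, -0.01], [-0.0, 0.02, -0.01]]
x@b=[[-0.0, -0.03, 0.01], [0.00, 0.02, -0.00]]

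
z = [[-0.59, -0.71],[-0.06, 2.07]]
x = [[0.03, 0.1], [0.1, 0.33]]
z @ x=[[-0.09,-0.29], [0.21,0.68]]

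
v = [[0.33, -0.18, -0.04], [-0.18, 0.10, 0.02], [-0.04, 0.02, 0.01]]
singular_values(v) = [0.43, 0.01, 0.0]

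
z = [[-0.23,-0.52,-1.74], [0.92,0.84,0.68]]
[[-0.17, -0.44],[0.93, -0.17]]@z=[[-0.37, -0.28, -0.00], [-0.37, -0.63, -1.73]]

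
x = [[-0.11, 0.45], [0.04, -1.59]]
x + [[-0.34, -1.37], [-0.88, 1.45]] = [[-0.45, -0.92], [-0.84, -0.14]]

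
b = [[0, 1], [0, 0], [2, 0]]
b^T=[[0, 0, 2], [1, 0, 0]]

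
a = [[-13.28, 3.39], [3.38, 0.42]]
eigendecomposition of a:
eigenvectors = [[-0.97, -0.23], [0.23, -0.97]]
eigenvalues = [-14.07, 1.21]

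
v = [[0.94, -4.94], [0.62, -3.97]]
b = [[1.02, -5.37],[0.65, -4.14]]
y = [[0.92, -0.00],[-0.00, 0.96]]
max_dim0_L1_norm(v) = 8.91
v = y @ b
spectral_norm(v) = 6.44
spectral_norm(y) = 0.96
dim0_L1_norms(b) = [1.67, 9.51]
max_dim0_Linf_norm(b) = 5.37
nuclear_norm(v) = 6.54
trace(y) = 1.88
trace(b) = -3.12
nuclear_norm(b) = 6.99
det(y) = 0.88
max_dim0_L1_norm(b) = 9.51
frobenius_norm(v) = 6.44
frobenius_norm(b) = 6.89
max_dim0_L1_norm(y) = 0.96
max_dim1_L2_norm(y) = 0.96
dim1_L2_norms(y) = [0.92, 0.96]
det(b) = -0.73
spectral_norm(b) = 6.89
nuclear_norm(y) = 1.88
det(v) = -0.67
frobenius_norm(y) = 1.33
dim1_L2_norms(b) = [5.47, 4.19]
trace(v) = -3.03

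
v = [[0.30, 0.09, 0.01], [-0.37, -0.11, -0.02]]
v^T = [[0.30, -0.37], [0.09, -0.11], [0.01, -0.02]]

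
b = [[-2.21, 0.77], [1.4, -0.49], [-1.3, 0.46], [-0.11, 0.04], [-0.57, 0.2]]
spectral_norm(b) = 3.16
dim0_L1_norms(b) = [5.59, 1.96]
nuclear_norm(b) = 3.16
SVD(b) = [[-0.74, -0.53],[0.47, -0.02],[-0.44, 0.81],[-0.04, 0.24],[-0.19, 0.09]] @ diag([3.155513373117225, 0.005945761376939361]) @ [[0.94,-0.33],[0.33,0.94]]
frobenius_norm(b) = 3.16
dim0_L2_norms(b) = [2.98, 1.04]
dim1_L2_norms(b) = [2.34, 1.48, 1.38, 0.12, 0.6]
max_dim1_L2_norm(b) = 2.34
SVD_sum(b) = [[-2.21,0.77], [1.40,-0.49], [-1.3,0.46], [-0.11,0.04], [-0.57,0.20]] + [[-0.00, -0.0], [-0.00, -0.0], [0.00, 0.00], [0.0, 0.00], [0.0, 0.00]]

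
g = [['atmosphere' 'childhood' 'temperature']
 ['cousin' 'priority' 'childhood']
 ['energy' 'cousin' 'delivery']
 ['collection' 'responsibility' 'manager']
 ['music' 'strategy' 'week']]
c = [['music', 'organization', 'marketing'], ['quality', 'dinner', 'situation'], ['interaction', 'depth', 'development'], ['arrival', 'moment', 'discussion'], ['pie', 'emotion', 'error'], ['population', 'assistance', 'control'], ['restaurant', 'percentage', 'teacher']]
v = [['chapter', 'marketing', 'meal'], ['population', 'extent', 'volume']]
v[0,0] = 'chapter'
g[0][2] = 'temperature'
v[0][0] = 'chapter'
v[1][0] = 'population'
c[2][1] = 'depth'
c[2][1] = 'depth'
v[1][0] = 'population'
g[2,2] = 'delivery'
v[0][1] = 'marketing'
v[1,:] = ['population', 'extent', 'volume']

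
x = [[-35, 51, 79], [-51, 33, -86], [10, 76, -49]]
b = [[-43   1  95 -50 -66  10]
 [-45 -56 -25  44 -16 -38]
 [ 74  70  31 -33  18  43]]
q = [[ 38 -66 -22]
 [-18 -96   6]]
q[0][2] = -22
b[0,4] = -66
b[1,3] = 44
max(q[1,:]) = 6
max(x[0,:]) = 79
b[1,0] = -45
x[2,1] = 76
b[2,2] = 31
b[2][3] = -33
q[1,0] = -18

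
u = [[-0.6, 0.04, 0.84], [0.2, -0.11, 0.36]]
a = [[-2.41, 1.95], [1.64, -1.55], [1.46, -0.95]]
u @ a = [[2.74, -2.03],  [-0.14, 0.22]]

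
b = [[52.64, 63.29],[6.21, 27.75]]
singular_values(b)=[86.21, 12.39]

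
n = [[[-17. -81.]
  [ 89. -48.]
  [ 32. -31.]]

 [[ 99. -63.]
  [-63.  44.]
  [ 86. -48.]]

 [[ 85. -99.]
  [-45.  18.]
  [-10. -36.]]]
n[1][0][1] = -63.0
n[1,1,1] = 44.0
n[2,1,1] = 18.0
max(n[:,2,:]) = 86.0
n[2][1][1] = 18.0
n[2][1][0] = -45.0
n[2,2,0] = -10.0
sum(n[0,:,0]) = 104.0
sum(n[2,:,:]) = -87.0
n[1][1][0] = -63.0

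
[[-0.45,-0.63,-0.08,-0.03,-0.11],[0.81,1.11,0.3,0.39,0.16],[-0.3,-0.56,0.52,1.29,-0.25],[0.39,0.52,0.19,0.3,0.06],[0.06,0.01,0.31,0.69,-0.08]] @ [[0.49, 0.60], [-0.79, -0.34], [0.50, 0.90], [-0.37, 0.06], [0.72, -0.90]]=[[0.17, -0.03],[-0.36, 0.26],[-0.1, 0.78],[-0.19, 0.19],[-0.14, 0.42]]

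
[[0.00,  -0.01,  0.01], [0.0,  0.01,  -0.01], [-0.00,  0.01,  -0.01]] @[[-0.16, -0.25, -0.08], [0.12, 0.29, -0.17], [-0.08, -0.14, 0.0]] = [[-0.0, -0.0, 0.0], [0.0, 0.0, -0.00], [0.0, 0.0, -0.00]]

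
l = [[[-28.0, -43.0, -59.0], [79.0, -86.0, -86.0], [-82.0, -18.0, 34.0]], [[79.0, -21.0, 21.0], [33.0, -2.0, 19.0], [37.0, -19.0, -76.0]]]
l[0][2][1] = -18.0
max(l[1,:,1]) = -2.0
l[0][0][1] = -43.0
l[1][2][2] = -76.0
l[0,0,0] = -28.0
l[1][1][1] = -2.0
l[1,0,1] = -21.0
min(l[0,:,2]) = -86.0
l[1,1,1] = -2.0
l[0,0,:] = [-28.0, -43.0, -59.0]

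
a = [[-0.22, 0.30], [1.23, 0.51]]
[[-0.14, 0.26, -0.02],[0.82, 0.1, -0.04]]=a @[[0.66, -0.22, -0.01], [0.02, 0.72, -0.06]]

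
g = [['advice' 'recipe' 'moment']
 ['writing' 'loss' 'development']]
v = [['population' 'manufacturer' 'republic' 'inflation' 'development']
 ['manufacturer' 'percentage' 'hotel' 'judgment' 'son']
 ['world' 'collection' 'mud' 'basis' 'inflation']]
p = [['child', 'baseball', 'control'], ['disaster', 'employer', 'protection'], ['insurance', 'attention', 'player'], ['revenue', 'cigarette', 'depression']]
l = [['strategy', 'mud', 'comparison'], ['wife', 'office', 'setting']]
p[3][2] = 'depression'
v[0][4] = 'development'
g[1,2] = 'development'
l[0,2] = 'comparison'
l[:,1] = ['mud', 'office']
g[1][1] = 'loss'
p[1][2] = 'protection'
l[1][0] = 'wife'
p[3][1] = 'cigarette'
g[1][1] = 'loss'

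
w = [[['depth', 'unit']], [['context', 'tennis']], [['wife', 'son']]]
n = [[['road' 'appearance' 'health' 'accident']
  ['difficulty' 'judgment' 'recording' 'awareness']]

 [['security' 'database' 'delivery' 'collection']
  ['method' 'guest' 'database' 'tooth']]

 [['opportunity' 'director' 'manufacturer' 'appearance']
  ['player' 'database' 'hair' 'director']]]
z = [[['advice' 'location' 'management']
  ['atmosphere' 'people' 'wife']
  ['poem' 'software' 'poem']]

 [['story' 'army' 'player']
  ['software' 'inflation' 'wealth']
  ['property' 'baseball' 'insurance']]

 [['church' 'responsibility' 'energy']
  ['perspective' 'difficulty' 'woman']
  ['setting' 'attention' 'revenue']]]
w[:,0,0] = ['depth', 'context', 'wife']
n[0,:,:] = [['road', 'appearance', 'health', 'accident'], ['difficulty', 'judgment', 'recording', 'awareness']]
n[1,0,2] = 'delivery'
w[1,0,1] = 'tennis'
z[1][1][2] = 'wealth'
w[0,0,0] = 'depth'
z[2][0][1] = 'responsibility'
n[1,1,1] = 'guest'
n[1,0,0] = 'security'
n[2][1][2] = 'hair'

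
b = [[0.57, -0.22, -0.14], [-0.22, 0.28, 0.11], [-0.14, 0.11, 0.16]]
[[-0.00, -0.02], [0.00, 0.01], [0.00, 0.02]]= b @ [[-0.00,-0.01],  [-0.00,-0.02],  [0.02,0.14]]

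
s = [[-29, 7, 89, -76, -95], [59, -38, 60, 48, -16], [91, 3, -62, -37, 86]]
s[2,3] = -37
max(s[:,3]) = 48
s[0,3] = -76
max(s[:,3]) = 48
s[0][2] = 89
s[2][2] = -62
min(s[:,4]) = -95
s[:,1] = [7, -38, 3]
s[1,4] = -16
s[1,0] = 59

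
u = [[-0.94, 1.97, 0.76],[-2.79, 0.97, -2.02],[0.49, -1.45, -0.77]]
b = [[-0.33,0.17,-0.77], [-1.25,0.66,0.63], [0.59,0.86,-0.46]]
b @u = [[-0.54, 0.63, -0.00], [-0.36, -2.74, -2.77], [-3.18, 2.66, -0.93]]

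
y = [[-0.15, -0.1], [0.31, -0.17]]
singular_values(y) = [0.37, 0.15]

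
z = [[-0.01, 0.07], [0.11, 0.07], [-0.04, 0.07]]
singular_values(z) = [0.14, 0.1]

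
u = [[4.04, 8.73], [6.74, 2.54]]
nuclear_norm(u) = 15.54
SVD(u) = [[-0.83,  -0.56], [-0.56,  0.83]] @ diag([11.208443801114, 4.334107469510782]) @ [[-0.63, -0.77], [0.77, -0.63]]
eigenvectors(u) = [[0.78, -0.72], [0.62, 0.7]]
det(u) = -48.58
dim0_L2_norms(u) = [7.86, 9.09]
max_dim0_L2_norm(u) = 9.09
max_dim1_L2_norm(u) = 9.62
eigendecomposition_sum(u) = [[6.03, 6.23], [4.81, 4.96]] + [[-1.99,2.5], [1.93,-2.42]]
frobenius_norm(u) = 12.02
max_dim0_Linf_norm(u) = 8.73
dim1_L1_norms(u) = [12.77, 9.28]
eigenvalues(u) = [11.0, -4.42]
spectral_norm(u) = 11.21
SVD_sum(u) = [[5.91, 7.20],[3.96, 4.82]] + [[-1.87, 1.53], [2.78, -2.28]]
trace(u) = 6.58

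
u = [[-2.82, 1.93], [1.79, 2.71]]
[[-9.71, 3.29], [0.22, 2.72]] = u@[[2.41, -0.33], [-1.51, 1.22]]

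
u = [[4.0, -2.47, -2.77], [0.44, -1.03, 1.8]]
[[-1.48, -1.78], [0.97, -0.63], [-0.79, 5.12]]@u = [[-6.7,5.49,0.9], [3.6,-1.75,-3.82], [-0.91,-3.32,11.40]]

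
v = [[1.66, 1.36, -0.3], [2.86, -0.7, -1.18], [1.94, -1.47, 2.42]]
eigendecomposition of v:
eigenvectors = [[0.28+0.00j,-0.05-0.58j,(-0.05+0.58j)], [(-0.87+0j),0.09-0.50j,(0.09+0.5j)], [-0.40+0.00j,(-0.64+0j),-0.64-0.00j]]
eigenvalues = [(-2.16+0j), (2.77+0.63j), (2.77-0.63j)]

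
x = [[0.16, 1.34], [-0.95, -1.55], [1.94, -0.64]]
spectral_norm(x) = 2.26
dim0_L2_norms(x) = [2.17, 2.15]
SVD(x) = [[-0.45, 0.43], [0.77, -0.25], [-0.44, -0.87]] @ diag([2.2576484007989843, 2.0499813897618164]) @ [[-0.74, -0.67],[-0.67, 0.74]]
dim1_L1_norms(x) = [1.5, 2.5, 2.58]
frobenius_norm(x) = 3.05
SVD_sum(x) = [[0.75, 0.69],  [-1.29, -1.18],  [0.74, 0.68]] + [[-0.59,0.65],[0.34,-0.37],[1.20,-1.32]]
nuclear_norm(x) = 4.31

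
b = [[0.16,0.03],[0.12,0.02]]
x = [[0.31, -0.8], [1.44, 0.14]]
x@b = [[-0.05, -0.01], [0.25, 0.05]]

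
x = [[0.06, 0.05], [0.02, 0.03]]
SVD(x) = [[-0.91,  -0.41], [-0.41,  0.91]] @ diag([0.08551303043184523, 0.009355299373206146]) @ [[-0.74, -0.68], [-0.68, 0.74]]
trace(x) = 0.09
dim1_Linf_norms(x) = [0.06, 0.03]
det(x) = 0.00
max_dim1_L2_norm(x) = 0.08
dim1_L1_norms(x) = [0.11, 0.05]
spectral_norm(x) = 0.09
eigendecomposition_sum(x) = [[0.06,0.06], [0.02,0.02]] + [[0.00, -0.01], [-0.0, 0.01]]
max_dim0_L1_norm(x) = 0.08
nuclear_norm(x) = 0.09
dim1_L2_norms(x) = [0.08, 0.04]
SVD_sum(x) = [[0.06, 0.05], [0.03, 0.02]] + [[0.00, -0.0], [-0.01, 0.01]]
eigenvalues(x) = [0.08, 0.01]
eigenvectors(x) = [[0.93,-0.71], [0.37,0.71]]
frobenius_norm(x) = 0.09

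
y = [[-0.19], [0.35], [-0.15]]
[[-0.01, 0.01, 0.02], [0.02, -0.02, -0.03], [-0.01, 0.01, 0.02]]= y @ [[0.05, -0.07, -0.10]]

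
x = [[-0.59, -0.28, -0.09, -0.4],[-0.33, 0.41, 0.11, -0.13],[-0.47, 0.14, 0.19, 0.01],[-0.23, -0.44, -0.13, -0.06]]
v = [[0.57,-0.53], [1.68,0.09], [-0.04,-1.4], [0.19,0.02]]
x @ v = [[-0.88, 0.41], [0.47, 0.06], [-0.04, -0.0], [-0.88, 0.26]]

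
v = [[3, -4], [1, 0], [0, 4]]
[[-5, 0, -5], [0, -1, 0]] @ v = [[-15, 0], [-1, 0]]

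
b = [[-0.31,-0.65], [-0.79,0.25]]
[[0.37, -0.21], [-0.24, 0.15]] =b @ [[0.11, -0.07], [-0.62, 0.36]]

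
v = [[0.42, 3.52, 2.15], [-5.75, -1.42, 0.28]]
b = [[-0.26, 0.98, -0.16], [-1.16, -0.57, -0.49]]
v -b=[[0.68, 2.54, 2.31], [-4.59, -0.85, 0.77]]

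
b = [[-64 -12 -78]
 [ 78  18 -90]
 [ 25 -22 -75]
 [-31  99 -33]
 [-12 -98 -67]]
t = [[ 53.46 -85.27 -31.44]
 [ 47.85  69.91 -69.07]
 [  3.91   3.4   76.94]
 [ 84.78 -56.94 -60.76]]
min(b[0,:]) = -78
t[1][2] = -69.07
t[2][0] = 3.91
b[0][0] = -64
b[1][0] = 78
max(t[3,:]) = 84.78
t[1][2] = -69.07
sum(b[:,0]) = -4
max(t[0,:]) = 53.46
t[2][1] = 3.4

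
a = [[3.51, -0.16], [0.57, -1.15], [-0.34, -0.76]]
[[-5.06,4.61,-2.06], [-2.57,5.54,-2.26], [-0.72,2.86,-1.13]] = a @ [[-1.37, 1.12, -0.51], [1.56, -4.26, 1.71]]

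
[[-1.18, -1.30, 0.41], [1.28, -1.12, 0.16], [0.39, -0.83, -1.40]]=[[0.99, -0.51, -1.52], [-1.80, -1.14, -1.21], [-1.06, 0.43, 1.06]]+[[-2.17,-0.79,1.93], [3.08,0.02,1.37], [1.45,-1.26,-2.46]]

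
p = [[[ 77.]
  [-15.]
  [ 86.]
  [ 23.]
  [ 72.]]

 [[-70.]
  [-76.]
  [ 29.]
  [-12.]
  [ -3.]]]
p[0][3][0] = 23.0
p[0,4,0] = 72.0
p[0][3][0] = 23.0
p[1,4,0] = -3.0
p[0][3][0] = 23.0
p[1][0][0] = -70.0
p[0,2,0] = 86.0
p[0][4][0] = 72.0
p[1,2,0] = 29.0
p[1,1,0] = -76.0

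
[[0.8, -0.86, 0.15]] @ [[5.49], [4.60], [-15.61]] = [[-1.91]]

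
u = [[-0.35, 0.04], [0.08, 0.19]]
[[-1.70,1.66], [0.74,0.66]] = u@[[5.06, -4.15], [1.76, 5.20]]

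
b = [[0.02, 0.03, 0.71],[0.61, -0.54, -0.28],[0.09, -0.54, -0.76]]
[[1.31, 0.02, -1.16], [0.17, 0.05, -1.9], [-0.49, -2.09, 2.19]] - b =[[1.29,-0.01,-1.87], [-0.44,0.59,-1.62], [-0.58,-1.55,2.95]]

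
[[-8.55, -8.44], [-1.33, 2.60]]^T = [[-8.55, -1.33], [-8.44, 2.6]]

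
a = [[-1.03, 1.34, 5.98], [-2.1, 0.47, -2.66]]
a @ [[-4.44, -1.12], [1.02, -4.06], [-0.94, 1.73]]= [[0.32, 6.06], [12.30, -4.16]]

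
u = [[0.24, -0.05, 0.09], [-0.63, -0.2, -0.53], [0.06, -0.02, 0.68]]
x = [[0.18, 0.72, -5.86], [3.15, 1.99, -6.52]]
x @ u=[[-0.76, -0.04, -4.35], [-0.89, -0.43, -5.20]]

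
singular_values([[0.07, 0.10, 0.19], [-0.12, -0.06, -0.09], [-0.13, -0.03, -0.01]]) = [0.28, 0.12, 0.0]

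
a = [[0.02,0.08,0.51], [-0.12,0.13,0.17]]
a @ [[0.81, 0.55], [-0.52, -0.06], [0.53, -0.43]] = [[0.24, -0.21], [-0.07, -0.15]]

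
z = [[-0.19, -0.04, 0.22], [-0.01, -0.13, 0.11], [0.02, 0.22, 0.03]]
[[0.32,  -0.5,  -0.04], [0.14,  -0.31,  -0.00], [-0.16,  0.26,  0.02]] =z @ [[-1.12, 0.96, 0.24],[-0.67, 1.25, 0.05],[0.37, -1.23, 0.05]]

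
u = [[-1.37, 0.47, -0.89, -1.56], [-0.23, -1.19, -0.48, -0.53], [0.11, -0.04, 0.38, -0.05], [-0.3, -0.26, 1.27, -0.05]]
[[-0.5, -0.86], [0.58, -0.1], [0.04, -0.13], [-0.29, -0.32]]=u@[[0.66, -0.02], [-0.42, -0.11], [-0.17, -0.25], [-0.29, 0.68]]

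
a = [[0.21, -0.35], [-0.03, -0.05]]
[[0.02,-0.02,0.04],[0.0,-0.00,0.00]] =a @ [[-0.03, -0.03, 0.06],[-0.07, 0.04, -0.07]]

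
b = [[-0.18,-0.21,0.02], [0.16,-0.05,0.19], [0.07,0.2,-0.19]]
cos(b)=[[1.00, -0.03, 0.02], [0.01, 1.0, 0.02], [-0.0, 0.03, 0.96]]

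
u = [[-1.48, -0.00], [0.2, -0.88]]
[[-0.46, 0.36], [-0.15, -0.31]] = u @[[0.31,-0.24], [0.24,0.3]]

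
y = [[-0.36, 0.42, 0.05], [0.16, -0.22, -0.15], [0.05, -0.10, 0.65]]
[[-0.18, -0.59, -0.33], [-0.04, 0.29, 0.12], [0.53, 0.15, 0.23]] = y@ [[1.13, 0.46, 0.69], [0.44, -1.02, -0.22], [0.80, 0.04, 0.27]]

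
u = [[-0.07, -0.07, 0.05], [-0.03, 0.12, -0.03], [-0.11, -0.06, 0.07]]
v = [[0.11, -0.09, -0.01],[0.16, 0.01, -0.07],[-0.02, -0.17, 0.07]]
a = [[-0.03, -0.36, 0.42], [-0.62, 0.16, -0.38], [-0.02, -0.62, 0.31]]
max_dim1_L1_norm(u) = 0.24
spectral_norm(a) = 0.98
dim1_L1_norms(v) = [0.21, 0.24, 0.26]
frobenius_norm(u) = 0.22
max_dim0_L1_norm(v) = 0.29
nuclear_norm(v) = 0.41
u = a @ v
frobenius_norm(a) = 1.16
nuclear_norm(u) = 0.31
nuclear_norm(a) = 1.74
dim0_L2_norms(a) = [0.62, 0.73, 0.65]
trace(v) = 0.19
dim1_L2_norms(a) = [0.55, 0.74, 0.69]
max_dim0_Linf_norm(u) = 0.12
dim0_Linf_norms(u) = [0.11, 0.12, 0.07]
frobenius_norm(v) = 0.29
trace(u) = 0.12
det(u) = -0.00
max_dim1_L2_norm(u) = 0.14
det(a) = 0.10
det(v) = -0.00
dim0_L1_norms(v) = [0.29, 0.27, 0.15]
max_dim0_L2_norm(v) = 0.2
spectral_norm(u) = 0.19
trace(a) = 0.44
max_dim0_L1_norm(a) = 1.14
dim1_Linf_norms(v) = [0.11, 0.16, 0.17]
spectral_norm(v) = 0.21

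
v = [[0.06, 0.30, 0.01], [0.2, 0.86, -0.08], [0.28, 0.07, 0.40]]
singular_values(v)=[0.94, 0.48, 0.03]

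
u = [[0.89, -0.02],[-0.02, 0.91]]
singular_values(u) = [0.92, 0.88]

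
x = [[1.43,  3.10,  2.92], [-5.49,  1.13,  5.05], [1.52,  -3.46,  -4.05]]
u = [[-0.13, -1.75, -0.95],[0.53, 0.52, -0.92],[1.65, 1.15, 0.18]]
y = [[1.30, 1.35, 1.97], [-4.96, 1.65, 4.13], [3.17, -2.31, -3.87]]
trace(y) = -0.92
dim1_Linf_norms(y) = [1.97, 4.96, 3.87]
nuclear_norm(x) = 14.49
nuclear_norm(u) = 4.83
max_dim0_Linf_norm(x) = 5.49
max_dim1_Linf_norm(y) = 4.96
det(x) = 23.76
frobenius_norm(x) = 10.38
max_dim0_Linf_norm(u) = 1.75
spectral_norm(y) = 8.62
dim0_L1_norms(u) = [2.31, 3.42, 2.05]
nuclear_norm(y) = 11.73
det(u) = 2.91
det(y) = 8.13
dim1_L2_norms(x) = [4.49, 7.54, 5.54]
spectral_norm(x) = 9.24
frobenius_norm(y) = 9.06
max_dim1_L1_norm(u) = 2.98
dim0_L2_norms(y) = [6.03, 3.14, 5.99]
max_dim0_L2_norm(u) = 2.16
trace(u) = 0.57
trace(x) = -1.49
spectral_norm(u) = 2.57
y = u + x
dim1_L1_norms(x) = [7.45, 11.67, 9.03]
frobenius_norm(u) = 3.08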